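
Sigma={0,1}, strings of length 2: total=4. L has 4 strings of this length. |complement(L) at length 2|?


Alphabet: {0,1}
String length: 2
Total strings of length 2 = 2^2 = 4
Strings in L = 4
Complement = total - |L|
= 4 - 4
= 0

0


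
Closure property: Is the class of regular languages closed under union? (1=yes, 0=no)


Regular languages are closed under all standard operations:
- Union: Yes (product construction)
- Intersection: Yes (product construction)
- Complement: Yes (swap accept/reject)
- Concatenation: Yes (NFA construction)
Operation: union -> Closed

1


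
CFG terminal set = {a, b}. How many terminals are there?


Terminal symbols: a, b
Counting each: a (#1), b (#2)
Total = 2

2


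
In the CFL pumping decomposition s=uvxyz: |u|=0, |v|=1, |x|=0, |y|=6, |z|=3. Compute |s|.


|s| = |u| + |v| + |x| + |y| + |z|
= 0 + 1 + 0 + 6 + 3
= 1 + 0 + 9
= 1 + 9
= 10

10


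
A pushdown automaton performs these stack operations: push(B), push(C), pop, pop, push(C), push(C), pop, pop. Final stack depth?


Tracing stack operations:
  push(B) -> stack = [B], depth=1
  push(C) -> stack = [B,C], depth=2
  pop -> removed C, stack = [B], depth=1
  pop -> removed B, stack = [], depth=0
  push(C) -> stack = [C], depth=1
  push(C) -> stack = [C,C], depth=2
  pop -> removed C, stack = [C], depth=1
  pop -> removed C, stack = [], depth=0
Final depth = 0

0


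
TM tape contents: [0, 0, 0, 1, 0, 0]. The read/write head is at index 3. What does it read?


Tape: [0, 0, 0, 1, 0, 0]
Positions: 0 1 2 3 4 5
Values:    0 0 0 1 0 0
Head at position 3
tape[3] = 1

1


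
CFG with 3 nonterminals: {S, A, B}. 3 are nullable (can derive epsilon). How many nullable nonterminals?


Nonterminals: {S, A, B}
A nonterminal is nullable if it can derive epsilon
Counting nullable nonterminals: 3
Total nullable = 3

3


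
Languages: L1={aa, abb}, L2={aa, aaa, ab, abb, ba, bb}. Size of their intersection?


L1 = {aa, abb}
L2 = {aa, aaa, ab, abb, ba, bb}
Checking each string in L1 against L2:
  'aa': in L2? Yes
  'abb': in L2? Yes
Intersection = {aa, abb}
|L1 ∩ L2| = 2

2


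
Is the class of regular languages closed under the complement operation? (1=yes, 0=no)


Regular languages are closed under:
- Union (DFA product construction)
- Intersection (DFA product construction)
- Complement (swap accept/reject states)
- Concatenation (NFA construction)
- Kleene star (NFA construction)
complement is in this list
Therefore: closed

1


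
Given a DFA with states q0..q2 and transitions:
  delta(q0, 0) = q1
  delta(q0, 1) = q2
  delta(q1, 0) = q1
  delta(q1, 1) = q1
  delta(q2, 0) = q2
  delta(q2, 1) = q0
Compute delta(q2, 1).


Looking up transition function:
delta(q2, 1) in the table
Row: q2, Column: 1
Result: q0

q0


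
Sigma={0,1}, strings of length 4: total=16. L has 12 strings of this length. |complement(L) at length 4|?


Alphabet: {0,1}
String length: 4
Total strings of length 4 = 2^4 = 16
Strings in L = 12
Complement = total - |L|
= 16 - 12
= 4

4


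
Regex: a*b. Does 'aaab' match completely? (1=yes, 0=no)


Pattern: a*b
String: 'aaab'
Pattern requires: zero or more 'a's followed by exactly one 'b'
Found 3 leading 'a's
Remaining: 'b'
Remaining is exactly 'b' -> match
Result: 1

1


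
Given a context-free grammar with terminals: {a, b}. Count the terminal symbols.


Terminal symbols: a, b
Counting each: a (#1), b (#2)
Total = 2

2


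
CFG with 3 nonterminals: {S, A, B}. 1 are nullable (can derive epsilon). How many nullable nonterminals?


Nonterminals: {S, A, B}
A nonterminal is nullable if it can derive epsilon
Counting nullable nonterminals: 1
Total nullable = 1

1


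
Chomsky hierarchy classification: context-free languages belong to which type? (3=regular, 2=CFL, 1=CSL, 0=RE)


Chomsky hierarchy levels:
  Type 3: Regular (DFA/NFA/regex)
  Type 2: Context-free (PDA)
  Type 1: Context-sensitive
  Type 0: Recursively enumerable (TM)
'context-free' corresponds to Type 2

2


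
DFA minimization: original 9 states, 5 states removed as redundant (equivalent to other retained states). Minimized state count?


Original DFA: 9 states
Redundant states removed: 5
Minimized states = original - removed
= 9 - 5
= 4

4


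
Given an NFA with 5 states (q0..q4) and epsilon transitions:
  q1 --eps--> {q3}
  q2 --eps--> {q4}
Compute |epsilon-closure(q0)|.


Starting from q0
Initialize closure = {q0}
q0 has no outgoing epsilon transitions -> nothing to add
Final closure: {q0}
Size = 1

1


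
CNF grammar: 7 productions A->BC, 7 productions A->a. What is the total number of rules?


CNF allows two rule forms:
  A -> BC (binary): 7 rules
  A -> a (terminal): 7 rules
Total = 7 + 7 = 14

14


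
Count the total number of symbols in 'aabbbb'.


String: 'aabbbb'
Counting characters:
  'a' appears 2 time(s)
  'b' appears 4 time(s)
Total length = 2 + 4 = 6

6


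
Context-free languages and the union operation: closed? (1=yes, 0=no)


CFL closure properties:
  Closed under: union, concatenation, Kleene star
  NOT closed under: intersection, complement
Operation 'union' is in closed list -> Yes (closed)

1


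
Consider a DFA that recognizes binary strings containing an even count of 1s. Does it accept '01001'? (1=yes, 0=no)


DFA has 2 states: q_even (start, accept=yes) and q_odd
Processing string '01001' character by character:
  Position 0: read '0', 1-count=0 -> q_even (no change)
  Position 1: read '1', 1-count=1 -> q_odd
  Position 2: read '0', 1-count=1 -> q_odd (no change)
  Position 3: read '0', 1-count=1 -> q_odd (no change)
  Position 4: read '1', 1-count=2 -> q_even
Final state: q_even, total 1s = 2 (even); the DFA requires an even count -> accept

1


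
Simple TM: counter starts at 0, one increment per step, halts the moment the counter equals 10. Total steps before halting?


Counter starts at 0. Counting sequence:
  Step 1: counter = 1
  Step 2: counter = 2
  Step 3: counter = 3
  Step 4: counter = 4
  Step 5: counter = 5
  Step 6: counter = 6
  ...
  Step 10: counter = 10
Counter reached 10 -> halt
Total steps = 10

10


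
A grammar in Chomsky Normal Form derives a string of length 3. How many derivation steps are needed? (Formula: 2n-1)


Chomsky Normal Form derivation:
String length n = 3
Each step either:
  - Splits a nonterminal into two (n-1 such steps)
  - Converts a nonterminal to terminal (n such steps)
Total = (n-1) + n = 2n - 1
= 2(3) - 1
= 6 - 1
= 5

5


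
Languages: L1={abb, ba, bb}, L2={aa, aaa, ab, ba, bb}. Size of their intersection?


L1 = {abb, ba, bb}
L2 = {aa, aaa, ab, ba, bb}
Checking each string in L1 against L2:
  'abb': in L2? No
  'ba': in L2? Yes
  'bb': in L2? Yes
Intersection = {ba, bb}
|L1 ∩ L2| = 2

2


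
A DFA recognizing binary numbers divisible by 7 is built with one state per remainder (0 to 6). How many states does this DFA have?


Divisibility by 7 is tracked via the remainder mod 7: 0, 1, ..., 6
The construction assigns one state to each remainder
Number of remainders = 7

7


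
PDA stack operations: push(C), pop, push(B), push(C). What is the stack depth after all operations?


Tracing stack operations:
  push(C) -> stack = [C], depth=1
  pop -> removed C, stack = [], depth=0
  push(B) -> stack = [B], depth=1
  push(C) -> stack = [B,C], depth=2
Final depth = 2

2


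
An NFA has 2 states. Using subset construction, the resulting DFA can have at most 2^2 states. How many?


NFA has 2 states
Subset construction: each DFA state = subset of NFA states
Maximum subsets = 2^2
2^2 = 4

4


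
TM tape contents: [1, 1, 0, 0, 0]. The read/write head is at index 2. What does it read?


Tape: [1, 1, 0, 0, 0]
Positions: 0 1 2 3 4
Values:    1 1 0 0 0
Head at position 2
tape[2] = 0

0


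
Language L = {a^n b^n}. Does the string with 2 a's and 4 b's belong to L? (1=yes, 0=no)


Language requires equal numbers of a's and b's
PDA pushes for each 'a', pops for each 'b'
Number of a's = 2
Number of b's = 4
2 != 4 -> Reject

0


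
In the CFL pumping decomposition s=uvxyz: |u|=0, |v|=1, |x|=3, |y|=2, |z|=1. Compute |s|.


|s| = |u| + |v| + |x| + |y| + |z|
= 0 + 1 + 3 + 2 + 1
= 1 + 3 + 3
= 4 + 3
= 7

7


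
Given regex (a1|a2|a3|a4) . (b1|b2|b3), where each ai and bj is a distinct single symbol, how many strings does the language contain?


First group: 4 alternatives
Second group: 3 alternatives
Concatenation: each choice from group 1 pairs with each from group 2
Total = 4 x 3 = 12

12


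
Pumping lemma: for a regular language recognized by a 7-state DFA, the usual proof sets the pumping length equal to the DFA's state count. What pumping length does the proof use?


Pumping lemma for regular languages (standard proof):
Take p = |Q|, the number of DFA states.
Any string of length >= |Q| passes through |Q|+1 states while reading its first |Q| symbols,
so by pigeonhole some state repeats, giving the loop that can be pumped.
Here |Q| = 7
Therefore the proof uses p = 7

7


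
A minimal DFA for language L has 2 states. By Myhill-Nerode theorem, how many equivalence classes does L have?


Myhill-Nerode theorem:
Number of equivalence classes = number of states in minimal DFA
Minimal DFA states = 2
Therefore equivalence classes = 2

2


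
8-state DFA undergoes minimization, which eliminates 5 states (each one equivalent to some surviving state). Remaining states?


Original DFA: 8 states
Redundant states removed: 5
Minimized states = original - removed
= 8 - 5
= 3

3


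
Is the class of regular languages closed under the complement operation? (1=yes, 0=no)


Regular languages are closed under:
- Union (DFA product construction)
- Intersection (DFA product construction)
- Complement (swap accept/reject states)
- Concatenation (NFA construction)
- Kleene star (NFA construction)
complement is in this list
Therefore: closed

1


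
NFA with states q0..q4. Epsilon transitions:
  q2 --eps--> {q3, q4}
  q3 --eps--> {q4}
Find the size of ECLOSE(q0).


Starting from q0
Initialize closure = {q0}
q0 has no outgoing epsilon transitions -> nothing to add
Final closure: {q0}
Size = 1

1


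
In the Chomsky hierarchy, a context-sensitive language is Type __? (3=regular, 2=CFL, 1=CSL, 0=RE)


Chomsky hierarchy levels:
  Type 3: Regular (DFA/NFA/regex)
  Type 2: Context-free (PDA)
  Type 1: Context-sensitive
  Type 0: Recursively enumerable (TM)
'context-sensitive' corresponds to Type 1

1


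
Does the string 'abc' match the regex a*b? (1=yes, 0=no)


Pattern: a*b
String: 'abc'
Pattern requires: zero or more 'a's followed by exactly one 'b'
Found 1 leading 'a's
Remaining: 'bc'
Remaining is not 'b' -> no match
Result: 0

0


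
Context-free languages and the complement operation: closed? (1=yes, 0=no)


CFL closure properties:
  Closed under: union, concatenation, Kleene star
  NOT closed under: intersection, complement
Operation 'complement' is in not-closed list -> No (not closed)

0


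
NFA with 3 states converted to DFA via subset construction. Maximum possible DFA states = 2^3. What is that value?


NFA has 3 states
Subset construction: each DFA state = subset of NFA states
Maximum subsets = 2^3
2^3 = 8

8


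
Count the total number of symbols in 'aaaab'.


String: 'aaaab'
Counting characters:
  'a' appears 4 time(s)
  'b' appears 1 time(s)
Total length = 4 + 1 = 5

5


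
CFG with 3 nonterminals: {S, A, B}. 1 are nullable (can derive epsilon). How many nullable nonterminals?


Nonterminals: {S, A, B}
A nonterminal is nullable if it can derive epsilon
Counting nullable nonterminals: 1
Total nullable = 1

1


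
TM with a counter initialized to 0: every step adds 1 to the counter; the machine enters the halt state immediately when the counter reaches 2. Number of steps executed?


Counter starts at 0. Counting sequence:
  Step 1: counter = 1
  Step 2: counter = 2
Counter reached 2 -> halt
Total steps = 2

2


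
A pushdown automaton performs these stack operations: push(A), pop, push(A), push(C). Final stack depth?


Tracing stack operations:
  push(A) -> stack = [A], depth=1
  pop -> removed A, stack = [], depth=0
  push(A) -> stack = [A], depth=1
  push(C) -> stack = [A,C], depth=2
Final depth = 2

2


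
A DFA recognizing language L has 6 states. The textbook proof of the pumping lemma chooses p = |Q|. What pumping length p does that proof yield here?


Pumping lemma for regular languages (standard proof):
Take p = |Q|, the number of DFA states.
Any string of length >= |Q| passes through |Q|+1 states while reading its first |Q| symbols,
so by pigeonhole some state repeats, giving the loop that can be pumped.
Here |Q| = 6
Therefore the proof uses p = 6

6


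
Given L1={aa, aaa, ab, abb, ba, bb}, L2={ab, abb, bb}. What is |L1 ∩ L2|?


L1 = {aa, aaa, ab, abb, ba, bb}
L2 = {ab, abb, bb}
Checking each string in L1 against L2:
  'aa': in L2? No
  'aaa': in L2? No
  'ab': in L2? Yes
  'abb': in L2? Yes
  'ba': in L2? No
  'bb': in L2? Yes
Intersection = {ab, abb, bb}
|L1 ∩ L2| = 3

3


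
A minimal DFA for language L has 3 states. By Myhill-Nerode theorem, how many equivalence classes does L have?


Myhill-Nerode theorem:
Number of equivalence classes = number of states in minimal DFA
Minimal DFA states = 3
Therefore equivalence classes = 3

3


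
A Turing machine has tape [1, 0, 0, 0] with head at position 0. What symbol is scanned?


Tape: [1, 0, 0, 0]
Positions: 0 1 2 3
Values:    1 0 0 0
Head at position 0
tape[0] = 1

1


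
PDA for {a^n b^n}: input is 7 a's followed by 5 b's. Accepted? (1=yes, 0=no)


Language requires equal numbers of a's and b's
PDA pushes for each 'a', pops for each 'b'
Number of a's = 7
Number of b's = 5
7 != 5 -> Reject

0


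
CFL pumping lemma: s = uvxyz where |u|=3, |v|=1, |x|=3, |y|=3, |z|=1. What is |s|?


|s| = |u| + |v| + |x| + |y| + |z|
= 3 + 1 + 3 + 3 + 1
= 4 + 3 + 4
= 7 + 4
= 11

11


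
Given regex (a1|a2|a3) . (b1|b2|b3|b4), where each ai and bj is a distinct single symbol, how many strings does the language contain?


First group: 3 alternatives
Second group: 4 alternatives
Concatenation: each choice from group 1 pairs with each from group 2
Total = 3 x 4 = 12

12


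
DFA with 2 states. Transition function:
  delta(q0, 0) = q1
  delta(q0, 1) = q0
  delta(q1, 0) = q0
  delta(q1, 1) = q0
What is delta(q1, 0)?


Looking up transition function:
delta(q1, 0) in the table
Row: q1, Column: 0
Result: q0

q0


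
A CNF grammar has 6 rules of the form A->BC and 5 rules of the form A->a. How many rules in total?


CNF allows two rule forms:
  A -> BC (binary): 6 rules
  A -> a (terminal): 5 rules
Total = 6 + 5 = 11

11


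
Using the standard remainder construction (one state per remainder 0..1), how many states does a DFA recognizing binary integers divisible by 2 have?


Divisibility by 2 is tracked via the remainder mod 2: 0, 1, ..., 1
The construction assigns one state to each remainder
Number of remainders = 2

2


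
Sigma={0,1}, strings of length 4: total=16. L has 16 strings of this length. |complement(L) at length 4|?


Alphabet: {0,1}
String length: 4
Total strings of length 4 = 2^4 = 16
Strings in L = 16
Complement = total - |L|
= 16 - 16
= 0

0


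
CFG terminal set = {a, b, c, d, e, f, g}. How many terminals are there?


Terminal symbols: a, b, c, d, e, f, g
Counting each: a (#1), b (#2), c (#3), d (#4), e (#5), f (#6), g (#7)
Total = 7

7


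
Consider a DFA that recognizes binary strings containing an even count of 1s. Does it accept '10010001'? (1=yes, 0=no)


DFA has 2 states: q_even (start, accept=yes) and q_odd
Processing string '10010001' character by character:
  Position 0: read '1', 1-count=1 -> q_odd
  Position 1: read '0', 1-count=1 -> q_odd (no change)
  Position 2: read '0', 1-count=1 -> q_odd (no change)
  Position 3: read '1', 1-count=2 -> q_even
  Position 4: read '0', 1-count=2 -> q_even (no change)
  Position 5: read '0', 1-count=2 -> q_even (no change)
  Position 6: read '0', 1-count=2 -> q_even (no change)
  Position 7: read '1', 1-count=3 -> q_odd
Final state: q_odd, total 1s = 3 (odd); the DFA requires an even count -> reject

0


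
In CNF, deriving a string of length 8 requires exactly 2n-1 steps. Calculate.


Chomsky Normal Form derivation:
String length n = 8
Each step either:
  - Splits a nonterminal into two (n-1 such steps)
  - Converts a nonterminal to terminal (n such steps)
Total = (n-1) + n = 2n - 1
= 2(8) - 1
= 16 - 1
= 15

15


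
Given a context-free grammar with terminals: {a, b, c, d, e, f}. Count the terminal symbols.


Terminal symbols: a, b, c, d, e, f
Counting each: a (#1), b (#2), c (#3), d (#4), e (#5), f (#6)
Total = 6

6


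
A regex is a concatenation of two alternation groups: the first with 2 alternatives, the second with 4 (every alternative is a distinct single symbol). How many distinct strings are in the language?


First group: 2 alternatives
Second group: 4 alternatives
Concatenation: each choice from group 1 pairs with each from group 2
Total = 2 x 4 = 8

8


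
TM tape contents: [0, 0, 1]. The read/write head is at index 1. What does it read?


Tape: [0, 0, 1]
Positions: 0 1 2
Values:    0 0 1
Head at position 1
tape[1] = 0

0


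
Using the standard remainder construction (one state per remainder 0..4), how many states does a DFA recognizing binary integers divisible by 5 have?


Divisibility by 5 is tracked via the remainder mod 5: 0, 1, ..., 4
The construction assigns one state to each remainder
Number of remainders = 5

5


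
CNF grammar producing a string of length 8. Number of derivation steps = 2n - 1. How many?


Chomsky Normal Form derivation:
String length n = 8
Each step either:
  - Splits a nonterminal into two (n-1 such steps)
  - Converts a nonterminal to terminal (n such steps)
Total = (n-1) + n = 2n - 1
= 2(8) - 1
= 16 - 1
= 15

15


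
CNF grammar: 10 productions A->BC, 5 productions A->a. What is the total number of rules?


CNF allows two rule forms:
  A -> BC (binary): 10 rules
  A -> a (terminal): 5 rules
Total = 10 + 5 = 15

15


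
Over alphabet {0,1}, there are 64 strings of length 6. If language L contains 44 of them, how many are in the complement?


Alphabet: {0,1}
String length: 6
Total strings of length 6 = 2^6 = 64
Strings in L = 44
Complement = total - |L|
= 64 - 44
= 20

20


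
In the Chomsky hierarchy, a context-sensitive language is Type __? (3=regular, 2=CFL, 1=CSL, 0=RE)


Chomsky hierarchy levels:
  Type 3: Regular (DFA/NFA/regex)
  Type 2: Context-free (PDA)
  Type 1: Context-sensitive
  Type 0: Recursively enumerable (TM)
'context-sensitive' corresponds to Type 1

1


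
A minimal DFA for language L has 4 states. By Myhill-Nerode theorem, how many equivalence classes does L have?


Myhill-Nerode theorem:
Number of equivalence classes = number of states in minimal DFA
Minimal DFA states = 4
Therefore equivalence classes = 4

4


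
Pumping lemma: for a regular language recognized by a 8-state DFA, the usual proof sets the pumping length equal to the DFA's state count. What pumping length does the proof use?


Pumping lemma for regular languages (standard proof):
Take p = |Q|, the number of DFA states.
Any string of length >= |Q| passes through |Q|+1 states while reading its first |Q| symbols,
so by pigeonhole some state repeats, giving the loop that can be pumped.
Here |Q| = 8
Therefore the proof uses p = 8

8


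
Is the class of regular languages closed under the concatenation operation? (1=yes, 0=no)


Regular languages are closed under:
- Union (DFA product construction)
- Intersection (DFA product construction)
- Complement (swap accept/reject states)
- Concatenation (NFA construction)
- Kleene star (NFA construction)
concatenation is in this list
Therefore: closed

1


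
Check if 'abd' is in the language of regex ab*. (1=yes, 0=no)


Pattern: ab*
String: 'abd'
Pattern requires: exactly one 'a' followed by zero or more 'b's
First char is 'a' -> OK
Rest 'bd': all b's? No
Result: 0

0


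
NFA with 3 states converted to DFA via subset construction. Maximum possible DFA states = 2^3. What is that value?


NFA has 3 states
Subset construction: each DFA state = subset of NFA states
Maximum subsets = 2^3
2^3 = 8

8


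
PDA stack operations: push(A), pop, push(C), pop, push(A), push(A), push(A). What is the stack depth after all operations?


Tracing stack operations:
  push(A) -> stack = [A], depth=1
  pop -> removed A, stack = [], depth=0
  push(C) -> stack = [C], depth=1
  pop -> removed C, stack = [], depth=0
  push(A) -> stack = [A], depth=1
  push(A) -> stack = [A,A], depth=2
  push(A) -> stack = [A,A,A], depth=3
Final depth = 3

3


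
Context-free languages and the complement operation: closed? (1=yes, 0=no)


CFL closure properties:
  Closed under: union, concatenation, Kleene star
  NOT closed under: intersection, complement
Operation 'complement' is in not-closed list -> No (not closed)

0


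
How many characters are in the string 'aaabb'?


String: 'aaabb'
Counting characters:
  'a' appears 3 time(s)
  'b' appears 2 time(s)
Total length = 3 + 2 = 5

5


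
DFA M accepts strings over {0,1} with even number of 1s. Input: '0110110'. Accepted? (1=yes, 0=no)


DFA has 2 states: q_even (start, accept=yes) and q_odd
Processing string '0110110' character by character:
  Position 0: read '0', 1-count=0 -> q_even (no change)
  Position 1: read '1', 1-count=1 -> q_odd
  Position 2: read '1', 1-count=2 -> q_even
  Position 3: read '0', 1-count=2 -> q_even (no change)
  Position 4: read '1', 1-count=3 -> q_odd
  Position 5: read '1', 1-count=4 -> q_even
  Position 6: read '0', 1-count=4 -> q_even (no change)
Final state: q_even, total 1s = 4 (even); the DFA requires an even count -> accept

1


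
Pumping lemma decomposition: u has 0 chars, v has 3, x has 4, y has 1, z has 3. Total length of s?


|s| = |u| + |v| + |x| + |y| + |z|
= 0 + 3 + 4 + 1 + 3
= 3 + 4 + 4
= 7 + 4
= 11

11


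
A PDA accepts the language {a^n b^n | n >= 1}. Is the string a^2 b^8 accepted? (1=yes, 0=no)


Language requires equal numbers of a's and b's
PDA pushes for each 'a', pops for each 'b'
Number of a's = 2
Number of b's = 8
2 != 8 -> Reject

0


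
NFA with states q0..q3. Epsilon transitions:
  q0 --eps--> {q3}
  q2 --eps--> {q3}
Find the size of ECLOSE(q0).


Starting from q0
Initialize closure = {q0}
Follow epsilon from q0 -> add q3
Final closure: {q0, q3}
Size = 2

2


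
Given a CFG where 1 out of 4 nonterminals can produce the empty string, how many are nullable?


Nonterminals: {S, A, B, C}
A nonterminal is nullable if it can derive epsilon
Counting nullable nonterminals: 1
Total nullable = 1

1


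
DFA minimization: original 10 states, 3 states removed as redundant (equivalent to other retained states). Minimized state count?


Original DFA: 10 states
Redundant states removed: 3
Minimized states = original - removed
= 10 - 3
= 7

7


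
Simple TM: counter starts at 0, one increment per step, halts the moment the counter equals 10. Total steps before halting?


Counter starts at 0. Counting sequence:
  Step 1: counter = 1
  Step 2: counter = 2
  Step 3: counter = 3
  Step 4: counter = 4
  Step 5: counter = 5
  Step 6: counter = 6
  ...
  Step 10: counter = 10
Counter reached 10 -> halt
Total steps = 10

10


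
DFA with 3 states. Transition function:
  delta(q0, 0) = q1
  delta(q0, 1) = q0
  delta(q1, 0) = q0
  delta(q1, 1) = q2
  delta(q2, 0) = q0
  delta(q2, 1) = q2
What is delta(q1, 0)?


Looking up transition function:
delta(q1, 0) in the table
Row: q1, Column: 0
Result: q0

q0


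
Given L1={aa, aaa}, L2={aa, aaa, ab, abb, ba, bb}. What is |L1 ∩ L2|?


L1 = {aa, aaa}
L2 = {aa, aaa, ab, abb, ba, bb}
Checking each string in L1 against L2:
  'aa': in L2? Yes
  'aaa': in L2? Yes
Intersection = {aa, aaa}
|L1 ∩ L2| = 2

2


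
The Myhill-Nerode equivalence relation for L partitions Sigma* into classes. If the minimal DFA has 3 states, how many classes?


Myhill-Nerode theorem:
Number of equivalence classes = number of states in minimal DFA
Minimal DFA states = 3
Therefore equivalence classes = 3

3


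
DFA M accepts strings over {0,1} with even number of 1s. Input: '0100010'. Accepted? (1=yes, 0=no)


DFA has 2 states: q_even (start, accept=yes) and q_odd
Processing string '0100010' character by character:
  Position 0: read '0', 1-count=0 -> q_even (no change)
  Position 1: read '1', 1-count=1 -> q_odd
  Position 2: read '0', 1-count=1 -> q_odd (no change)
  Position 3: read '0', 1-count=1 -> q_odd (no change)
  Position 4: read '0', 1-count=1 -> q_odd (no change)
  Position 5: read '1', 1-count=2 -> q_even
  Position 6: read '0', 1-count=2 -> q_even (no change)
Final state: q_even, total 1s = 2 (even); the DFA requires an even count -> accept

1


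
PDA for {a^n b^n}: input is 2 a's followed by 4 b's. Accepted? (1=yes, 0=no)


Language requires equal numbers of a's and b's
PDA pushes for each 'a', pops for each 'b'
Number of a's = 2
Number of b's = 4
2 != 4 -> Reject

0


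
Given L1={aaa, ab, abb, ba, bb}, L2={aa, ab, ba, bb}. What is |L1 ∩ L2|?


L1 = {aaa, ab, abb, ba, bb}
L2 = {aa, ab, ba, bb}
Checking each string in L1 against L2:
  'aaa': in L2? No
  'ab': in L2? Yes
  'abb': in L2? No
  'ba': in L2? Yes
  'bb': in L2? Yes
Intersection = {ab, ba, bb}
|L1 ∩ L2| = 3

3


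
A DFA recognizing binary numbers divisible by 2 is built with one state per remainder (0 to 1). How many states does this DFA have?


Divisibility by 2 is tracked via the remainder mod 2: 0, 1, ..., 1
The construction assigns one state to each remainder
Number of remainders = 2

2


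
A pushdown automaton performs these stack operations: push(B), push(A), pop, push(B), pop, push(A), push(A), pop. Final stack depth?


Tracing stack operations:
  push(B) -> stack = [B], depth=1
  push(A) -> stack = [B,A], depth=2
  pop -> removed A, stack = [B], depth=1
  push(B) -> stack = [B,B], depth=2
  pop -> removed B, stack = [B], depth=1
  push(A) -> stack = [B,A], depth=2
  push(A) -> stack = [B,A,A], depth=3
  pop -> removed A, stack = [B,A], depth=2
Final depth = 2

2


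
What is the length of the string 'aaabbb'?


String: 'aaabbb'
Counting characters:
  'a' appears 3 time(s)
  'b' appears 3 time(s)
Total length = 3 + 3 = 6

6


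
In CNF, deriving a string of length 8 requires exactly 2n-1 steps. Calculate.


Chomsky Normal Form derivation:
String length n = 8
Each step either:
  - Splits a nonterminal into two (n-1 such steps)
  - Converts a nonterminal to terminal (n such steps)
Total = (n-1) + n = 2n - 1
= 2(8) - 1
= 16 - 1
= 15

15


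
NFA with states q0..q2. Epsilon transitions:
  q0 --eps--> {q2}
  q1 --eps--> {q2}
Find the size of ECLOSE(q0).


Starting from q0
Initialize closure = {q0}
Follow epsilon from q0 -> add q2
Final closure: {q0, q2}
Size = 2

2


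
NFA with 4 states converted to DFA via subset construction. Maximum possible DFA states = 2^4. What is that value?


NFA has 4 states
Subset construction: each DFA state = subset of NFA states
Maximum subsets = 2^4
2^4 = 16

16


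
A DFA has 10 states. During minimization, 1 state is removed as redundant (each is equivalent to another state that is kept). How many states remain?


Original DFA: 10 states
Redundant states removed: 1
Minimized states = original - removed
= 10 - 1
= 9

9


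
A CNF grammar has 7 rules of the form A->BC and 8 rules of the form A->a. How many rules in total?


CNF allows two rule forms:
  A -> BC (binary): 7 rules
  A -> a (terminal): 8 rules
Total = 7 + 8 = 15

15


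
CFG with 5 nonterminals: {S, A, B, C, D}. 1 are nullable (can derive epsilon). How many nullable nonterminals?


Nonterminals: {S, A, B, C, D}
A nonterminal is nullable if it can derive epsilon
Counting nullable nonterminals: 1
Total nullable = 1

1


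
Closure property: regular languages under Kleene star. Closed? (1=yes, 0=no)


Regular languages are closed under:
- Union (DFA product construction)
- Intersection (DFA product construction)
- Complement (swap accept/reject states)
- Concatenation (NFA construction)
- Kleene star (NFA construction)
Kleene star is in this list
Therefore: closed

1


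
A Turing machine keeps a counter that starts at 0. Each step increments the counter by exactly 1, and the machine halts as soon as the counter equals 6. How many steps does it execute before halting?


Counter starts at 0. Counting sequence:
  Step 1: counter = 1
  Step 2: counter = 2
  Step 3: counter = 3
  Step 4: counter = 4
  Step 5: counter = 5
  Step 6: counter = 6
Counter reached 6 -> halt
Total steps = 6

6


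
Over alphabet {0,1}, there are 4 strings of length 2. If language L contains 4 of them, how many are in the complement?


Alphabet: {0,1}
String length: 2
Total strings of length 2 = 2^2 = 4
Strings in L = 4
Complement = total - |L|
= 4 - 4
= 0

0


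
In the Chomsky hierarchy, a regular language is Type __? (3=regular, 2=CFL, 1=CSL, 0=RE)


Chomsky hierarchy levels:
  Type 3: Regular (DFA/NFA/regex)
  Type 2: Context-free (PDA)
  Type 1: Context-sensitive
  Type 0: Recursively enumerable (TM)
'regular' corresponds to Type 3

3


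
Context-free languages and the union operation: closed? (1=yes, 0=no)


CFL closure properties:
  Closed under: union, concatenation, Kleene star
  NOT closed under: intersection, complement
Operation 'union' is in closed list -> Yes (closed)

1


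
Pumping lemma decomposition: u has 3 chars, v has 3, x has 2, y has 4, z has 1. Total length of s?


|s| = |u| + |v| + |x| + |y| + |z|
= 3 + 3 + 2 + 4 + 1
= 6 + 2 + 5
= 8 + 5
= 13

13


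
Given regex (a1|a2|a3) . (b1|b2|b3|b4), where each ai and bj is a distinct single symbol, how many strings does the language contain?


First group: 3 alternatives
Second group: 4 alternatives
Concatenation: each choice from group 1 pairs with each from group 2
Total = 3 x 4 = 12

12


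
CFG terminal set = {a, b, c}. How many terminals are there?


Terminal symbols: a, b, c
Counting each: a (#1), b (#2), c (#3)
Total = 3

3


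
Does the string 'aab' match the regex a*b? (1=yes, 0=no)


Pattern: a*b
String: 'aab'
Pattern requires: zero or more 'a's followed by exactly one 'b'
Found 2 leading 'a's
Remaining: 'b'
Remaining is exactly 'b' -> match
Result: 1

1


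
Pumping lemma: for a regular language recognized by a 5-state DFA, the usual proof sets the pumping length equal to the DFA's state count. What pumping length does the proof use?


Pumping lemma for regular languages (standard proof):
Take p = |Q|, the number of DFA states.
Any string of length >= |Q| passes through |Q|+1 states while reading its first |Q| symbols,
so by pigeonhole some state repeats, giving the loop that can be pumped.
Here |Q| = 5
Therefore the proof uses p = 5

5


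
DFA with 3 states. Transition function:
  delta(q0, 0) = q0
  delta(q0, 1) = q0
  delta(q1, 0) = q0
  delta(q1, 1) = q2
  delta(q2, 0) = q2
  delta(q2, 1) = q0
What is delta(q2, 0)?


Looking up transition function:
delta(q2, 0) in the table
Row: q2, Column: 0
Result: q2

q2


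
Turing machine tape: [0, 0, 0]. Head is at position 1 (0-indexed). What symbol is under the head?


Tape: [0, 0, 0]
Positions: 0 1 2
Values:    0 0 0
Head at position 1
tape[1] = 0

0


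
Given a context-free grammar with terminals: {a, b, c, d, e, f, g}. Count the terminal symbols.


Terminal symbols: a, b, c, d, e, f, g
Counting each: a (#1), b (#2), c (#3), d (#4), e (#5), f (#6), g (#7)
Total = 7

7


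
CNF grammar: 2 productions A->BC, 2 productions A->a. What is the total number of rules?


CNF allows two rule forms:
  A -> BC (binary): 2 rules
  A -> a (terminal): 2 rules
Total = 2 + 2 = 4

4


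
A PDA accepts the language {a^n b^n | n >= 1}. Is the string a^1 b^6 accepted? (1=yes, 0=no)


Language requires equal numbers of a's and b's
PDA pushes for each 'a', pops for each 'b'
Number of a's = 1
Number of b's = 6
1 != 6 -> Reject

0


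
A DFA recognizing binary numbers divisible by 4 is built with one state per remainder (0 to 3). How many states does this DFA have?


Divisibility by 4 is tracked via the remainder mod 4: 0, 1, ..., 3
The construction assigns one state to each remainder
Number of remainders = 4

4


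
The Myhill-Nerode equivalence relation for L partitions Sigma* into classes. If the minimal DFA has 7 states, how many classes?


Myhill-Nerode theorem:
Number of equivalence classes = number of states in minimal DFA
Minimal DFA states = 7
Therefore equivalence classes = 7

7


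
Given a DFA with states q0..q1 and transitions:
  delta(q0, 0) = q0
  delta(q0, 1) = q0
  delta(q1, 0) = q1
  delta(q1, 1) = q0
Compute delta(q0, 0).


Looking up transition function:
delta(q0, 0) in the table
Row: q0, Column: 0
Result: q0

q0


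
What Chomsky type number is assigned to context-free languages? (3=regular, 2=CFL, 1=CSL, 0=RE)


Chomsky hierarchy levels:
  Type 3: Regular (DFA/NFA/regex)
  Type 2: Context-free (PDA)
  Type 1: Context-sensitive
  Type 0: Recursively enumerable (TM)
'context-free' corresponds to Type 2

2


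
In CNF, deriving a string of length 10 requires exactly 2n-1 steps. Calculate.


Chomsky Normal Form derivation:
String length n = 10
Each step either:
  - Splits a nonterminal into two (n-1 such steps)
  - Converts a nonterminal to terminal (n such steps)
Total = (n-1) + n = 2n - 1
= 2(10) - 1
= 20 - 1
= 19

19


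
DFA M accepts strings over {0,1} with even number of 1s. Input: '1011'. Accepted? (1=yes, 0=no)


DFA has 2 states: q_even (start, accept=yes) and q_odd
Processing string '1011' character by character:
  Position 0: read '1', 1-count=1 -> q_odd
  Position 1: read '0', 1-count=1 -> q_odd (no change)
  Position 2: read '1', 1-count=2 -> q_even
  Position 3: read '1', 1-count=3 -> q_odd
Final state: q_odd, total 1s = 3 (odd); the DFA requires an even count -> reject

0


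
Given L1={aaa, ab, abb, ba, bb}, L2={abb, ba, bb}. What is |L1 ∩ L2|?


L1 = {aaa, ab, abb, ba, bb}
L2 = {abb, ba, bb}
Checking each string in L1 against L2:
  'aaa': in L2? No
  'ab': in L2? No
  'abb': in L2? Yes
  'ba': in L2? Yes
  'bb': in L2? Yes
Intersection = {abb, ba, bb}
|L1 ∩ L2| = 3

3


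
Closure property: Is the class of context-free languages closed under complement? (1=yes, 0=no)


CFL closure properties:
  Closed under: union, concatenation, Kleene star
  NOT closed under: intersection, complement
Operation 'complement' is in not-closed list -> No (not closed)

0


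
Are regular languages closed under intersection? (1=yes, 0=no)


Regular languages are closed under:
- Union (DFA product construction)
- Intersection (DFA product construction)
- Complement (swap accept/reject states)
- Concatenation (NFA construction)
- Kleene star (NFA construction)
intersection is in this list
Therefore: closed

1


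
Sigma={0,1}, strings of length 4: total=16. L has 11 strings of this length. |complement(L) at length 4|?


Alphabet: {0,1}
String length: 4
Total strings of length 4 = 2^4 = 16
Strings in L = 11
Complement = total - |L|
= 16 - 11
= 5

5


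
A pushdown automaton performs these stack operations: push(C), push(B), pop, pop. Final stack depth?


Tracing stack operations:
  push(C) -> stack = [C], depth=1
  push(B) -> stack = [C,B], depth=2
  pop -> removed B, stack = [C], depth=1
  pop -> removed C, stack = [], depth=0
Final depth = 0

0


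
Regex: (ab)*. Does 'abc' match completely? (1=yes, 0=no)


Pattern: (ab)*
String: 'abc'
Pattern requires: zero or more repetitions of 'ab'
Length 3 is odd -> cannot be (ab)* -> no match
Result: 0

0


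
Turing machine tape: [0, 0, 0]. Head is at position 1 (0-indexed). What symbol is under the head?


Tape: [0, 0, 0]
Positions: 0 1 2
Values:    0 0 0
Head at position 1
tape[1] = 0

0


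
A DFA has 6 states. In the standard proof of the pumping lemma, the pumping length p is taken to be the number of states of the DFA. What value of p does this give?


Pumping lemma for regular languages (standard proof):
Take p = |Q|, the number of DFA states.
Any string of length >= |Q| passes through |Q|+1 states while reading its first |Q| symbols,
so by pigeonhole some state repeats, giving the loop that can be pumped.
Here |Q| = 6
Therefore the proof uses p = 6

6


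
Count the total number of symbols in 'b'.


String: 'b'
Counting characters:
  'b' appears 1 time(s)
Total length = 0 + 1 = 1

1


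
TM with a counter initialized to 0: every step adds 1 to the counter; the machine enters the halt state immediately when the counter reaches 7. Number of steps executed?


Counter starts at 0. Counting sequence:
  Step 1: counter = 1
  Step 2: counter = 2
  Step 3: counter = 3
  Step 4: counter = 4
  Step 5: counter = 5
  Step 6: counter = 6
  Step 7: counter = 7
Counter reached 7 -> halt
Total steps = 7

7


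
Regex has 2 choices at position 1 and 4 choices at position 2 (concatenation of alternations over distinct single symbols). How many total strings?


First group: 2 alternatives
Second group: 4 alternatives
Concatenation: each choice from group 1 pairs with each from group 2
Total = 2 x 4 = 8

8


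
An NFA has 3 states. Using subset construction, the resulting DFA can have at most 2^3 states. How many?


NFA has 3 states
Subset construction: each DFA state = subset of NFA states
Maximum subsets = 2^3
2^3 = 8

8


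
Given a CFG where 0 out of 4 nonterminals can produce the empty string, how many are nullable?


Nonterminals: {S, A, B, C}
A nonterminal is nullable if it can derive epsilon
Counting nullable nonterminals: 0
Total nullable = 0

0


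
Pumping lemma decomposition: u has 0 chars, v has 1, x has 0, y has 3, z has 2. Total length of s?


|s| = |u| + |v| + |x| + |y| + |z|
= 0 + 1 + 0 + 3 + 2
= 1 + 0 + 5
= 1 + 5
= 6

6


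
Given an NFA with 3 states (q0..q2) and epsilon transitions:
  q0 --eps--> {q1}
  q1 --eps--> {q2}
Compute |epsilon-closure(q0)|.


Starting from q0
Initialize closure = {q0}
Follow epsilon from q0 -> add q1
Follow epsilon from q1 -> add q2
Final closure: {q0, q1, q2}
Size = 3

3


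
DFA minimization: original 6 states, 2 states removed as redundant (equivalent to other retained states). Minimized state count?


Original DFA: 6 states
Redundant states removed: 2
Minimized states = original - removed
= 6 - 2
= 4

4


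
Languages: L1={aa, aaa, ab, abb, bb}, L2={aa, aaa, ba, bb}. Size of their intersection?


L1 = {aa, aaa, ab, abb, bb}
L2 = {aa, aaa, ba, bb}
Checking each string in L1 against L2:
  'aa': in L2? Yes
  'aaa': in L2? Yes
  'ab': in L2? No
  'abb': in L2? No
  'bb': in L2? Yes
Intersection = {aa, aaa, bb}
|L1 ∩ L2| = 3

3


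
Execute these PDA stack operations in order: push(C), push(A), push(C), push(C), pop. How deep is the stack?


Tracing stack operations:
  push(C) -> stack = [C], depth=1
  push(A) -> stack = [C,A], depth=2
  push(C) -> stack = [C,A,C], depth=3
  push(C) -> stack = [C,A,C,C], depth=4
  pop -> removed C, stack = [C,A,C], depth=3
Final depth = 3

3


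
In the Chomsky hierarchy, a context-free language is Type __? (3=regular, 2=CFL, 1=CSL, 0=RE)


Chomsky hierarchy levels:
  Type 3: Regular (DFA/NFA/regex)
  Type 2: Context-free (PDA)
  Type 1: Context-sensitive
  Type 0: Recursively enumerable (TM)
'context-free' corresponds to Type 2

2


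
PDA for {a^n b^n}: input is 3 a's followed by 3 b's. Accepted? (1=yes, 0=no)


Language requires equal numbers of a's and b's
PDA pushes for each 'a', pops for each 'b'
Number of a's = 3
Number of b's = 3
3 == 3 -> Accept

1


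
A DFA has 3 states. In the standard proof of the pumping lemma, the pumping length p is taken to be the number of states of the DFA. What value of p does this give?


Pumping lemma for regular languages (standard proof):
Take p = |Q|, the number of DFA states.
Any string of length >= |Q| passes through |Q|+1 states while reading its first |Q| symbols,
so by pigeonhole some state repeats, giving the loop that can be pumped.
Here |Q| = 3
Therefore the proof uses p = 3

3
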